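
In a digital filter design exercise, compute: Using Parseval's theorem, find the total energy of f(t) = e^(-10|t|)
Parseval's theorem: E=integral |f(t)|^2 dt=(1/2pi) integral |F(omega)|^2 domega
E=integral_{-inf}^{inf} e^(-20|t|) dt=2 * integral_0^inf e^(-20t) dt=2/(2 * 10)=1/10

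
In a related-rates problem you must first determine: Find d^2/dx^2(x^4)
Apply power rule 2 times:
d^1: 4x^3
d^2: 12x^2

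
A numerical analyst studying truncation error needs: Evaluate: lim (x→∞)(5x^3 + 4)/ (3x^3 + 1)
Divide numerator and denominator by x^3:
lim (5+4/x^3)/(3+1/x^3)=5/3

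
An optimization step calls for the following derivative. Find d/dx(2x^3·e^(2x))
Product rule: (fg)'=f'g+fg'
f=2x^3, f'=6x^2
g=e^(2x), g'=2·e^(2x)

Answer: 6x^2·e^(2x)+4x^3·e^(2x)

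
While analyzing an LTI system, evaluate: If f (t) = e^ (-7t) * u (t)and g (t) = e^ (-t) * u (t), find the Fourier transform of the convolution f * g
By the convolution theorem: F{f*g}=F(omega)*G(omega)
F(omega)=1/(7+j*omega), G(omega)=1/(1+j*omega)
F{f*g}=1/((7+j*omega)(1+j*omega))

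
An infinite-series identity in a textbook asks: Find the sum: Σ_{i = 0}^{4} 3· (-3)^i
Geometric series: S=a(1 - r^n)/(1 - r)
a=3, r=-3, n=5
S=3(1 + 243)/4=183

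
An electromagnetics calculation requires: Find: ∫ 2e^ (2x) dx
Since d/dx[e^(2x)]=2e^(2x), we get 1 e^(2x) + C

Answer: e^(2x) + C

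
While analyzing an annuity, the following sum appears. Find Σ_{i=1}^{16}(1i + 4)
= 1·Σ i + 4·16 = 1·136 + 64 = 200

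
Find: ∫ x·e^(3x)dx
Integration by parts: u = x, dv = e^(3x) dx
du = dx, v = e^(3x)/3
= x·e^(3x)/3 - ∫ e^(3x)/3 dx
= x·e^(3x)/3 - e^(3x)/9+C

Answer: e^(3x)(x/3-1/9)+C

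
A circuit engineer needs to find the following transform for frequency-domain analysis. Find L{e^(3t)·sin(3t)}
First shifting: L{e^(at)f(t)}=F(s-a)
L{sin(3t)}=3/(s²+9)
Shift: 3/((s-3)²+9)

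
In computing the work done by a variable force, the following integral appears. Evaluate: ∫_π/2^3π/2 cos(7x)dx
Antiderivative: sin(7x)/7
Evaluate at bounds: [sin(7·3π/2)/7] - [sin(7·π/2)/7]
= ((1) - (-1))/7 = 2/7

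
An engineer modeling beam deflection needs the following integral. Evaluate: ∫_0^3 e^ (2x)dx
Antiderivative: (1/2)e^(2x)
Evaluate: (1/2)(e^6-1)

Answer: (e^6-1)/2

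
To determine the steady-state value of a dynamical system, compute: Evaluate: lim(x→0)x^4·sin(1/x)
Squeeze theorem: -|x^4| ≤ x^4·sin(1/x) ≤ |x^4|
Since x^4 → 0 as x → 0, by squeeze theorem the limit is 0

Answer: 0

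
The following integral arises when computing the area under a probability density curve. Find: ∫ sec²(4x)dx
Since d/dx[tan(4x)]=4sec²(4x), integral=tan(4x)/4 + C

Answer: (1/4)tan(4x) + C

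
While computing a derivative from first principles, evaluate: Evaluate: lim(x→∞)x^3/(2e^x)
Apply L'Hôpital 3 times (∞/∞ each time):
Eventually get 3!/(2e^x) → 0

Answer: 0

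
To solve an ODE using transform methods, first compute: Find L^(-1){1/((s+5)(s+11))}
Partial fractions: 1/((s+5)(s+11)) = A/(s+5)+B/(s+11)
Cover-up: A = 1/(s+11)|_{s = -5} = 1/6; B = 1/(s+5)|_{s = -11} = -1/6
L^(-1) = (1/6)e^(-5t) - (1/6)e^(-11t)

Answer: (1/6)(e^(-5t) - e^(-11t))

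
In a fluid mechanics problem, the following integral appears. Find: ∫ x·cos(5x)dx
By parts: u = x, dv = cos(5x) dx
du = dx, v = sin(5x)/5
= x·sin(5x)/5 + cos(5x)/5² + C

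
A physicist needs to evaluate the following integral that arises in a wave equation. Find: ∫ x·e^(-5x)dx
Integration by parts: u = x, dv = e^(-5x) dx
du = dx, v = e^(-5x)/(-5)
= x·e^(-5x)/(-5) - ∫ e^(-5x)/(-5) dx
= x·e^(-5x)/(-5) - e^(-5x)/25 + C

Answer: e^(-5x)(x/(-5) - 1/25) + C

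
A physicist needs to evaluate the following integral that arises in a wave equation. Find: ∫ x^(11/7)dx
Power rule: ∫ x^(11/7) dx=x^(18/7)/(18/7)+C

Answer: (7/18)·x^(18/7)+C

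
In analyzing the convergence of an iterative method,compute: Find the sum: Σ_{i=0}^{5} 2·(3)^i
Geometric series: S=a(1 - r^n)/(1 - r)
a=2, r=3, n=6
S=2(1-729)/-2=728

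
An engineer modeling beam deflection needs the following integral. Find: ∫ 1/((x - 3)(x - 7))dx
Partial fractions: 1/((x-3)(x-7)) = A/(x-3)+B/(x-7)
A = -1/4, B = 1/4
∫ [-1/4· 1/(x-3)+1/4· 1/(x-7)] dx
= (1/4)[ln|x-7| - ln|x-3|]+C

Answer: (1/4)·ln|(x-7)/(x-3)|+C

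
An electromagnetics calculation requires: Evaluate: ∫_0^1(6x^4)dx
Step 1: Find antiderivative F(x) = (6/5)x^5
Step 2: F(1) - F(0) = 6/5 - (0) = 6/5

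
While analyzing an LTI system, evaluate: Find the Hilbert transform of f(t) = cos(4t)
The Hilbert transform shifts each frequency component by -pi/2.
H{cos(wt)}=sin(wt)
With w=4: H{cos(4t)}=sin(4t)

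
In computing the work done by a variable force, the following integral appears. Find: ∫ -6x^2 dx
Using power rule: ∫ -6x^2 dx=-6/3 x^3+C=-2x^3+C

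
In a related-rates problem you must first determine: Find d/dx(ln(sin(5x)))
Chain rule: d/dx[ln(u)] = u'/u where u = sin(5x)
u' = 5cos(5x)

Answer: (5cos(5x))/(sin(5x))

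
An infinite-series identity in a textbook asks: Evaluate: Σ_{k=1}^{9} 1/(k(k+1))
Partial fractions: 1/(k(k+1))=1/k - 1/(k+1)
Telescoping sum: 1(1-1/10)=1·9/10

Answer: 9/10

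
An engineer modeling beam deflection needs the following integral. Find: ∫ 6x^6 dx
Using power rule: ∫ 6x^6 dx=6/7 x^7+C=(6/7)x^7+C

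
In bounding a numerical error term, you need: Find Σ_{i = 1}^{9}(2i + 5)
= 2·Σ i + 5·9 = 2·45 + 45 = 135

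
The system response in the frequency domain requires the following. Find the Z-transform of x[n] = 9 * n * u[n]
Z{n*u[n]}=z/(z-1)^2
By linearity: Z{9*n*u[n]}=9z/(z-1)^2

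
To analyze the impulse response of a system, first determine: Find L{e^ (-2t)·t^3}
First shifting: L{e^(at)f(t)}=F(s-a)
L{t^3}=6/s^4
Shift s → s+2: 6/(s+2)^4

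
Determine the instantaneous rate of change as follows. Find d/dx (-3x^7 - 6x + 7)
Power rule: d/dx(ax^n)=n·a·x^(n-1)
Term by term: -21·x^6 - 6

Answer: -21x^6 - 6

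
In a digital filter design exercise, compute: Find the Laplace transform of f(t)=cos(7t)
L{cos(wt)}=s/(s²+w²)
L{cos(7t)}=s/(s²+49)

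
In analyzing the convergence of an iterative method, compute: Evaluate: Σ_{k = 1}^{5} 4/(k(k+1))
Partial fractions: 4/(k(k + 1)) = 4/k - 4/(k + 1)
Telescoping sum: 4(1 - 1/6) = 4·5/6

Answer: 10/3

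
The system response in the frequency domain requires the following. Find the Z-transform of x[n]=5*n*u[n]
Z{n*u[n]} = z/(z-1)^2
By linearity: Z{5*n*u[n]} = 5z/(z-1)^2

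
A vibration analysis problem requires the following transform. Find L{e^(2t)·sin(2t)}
First shifting: L{e^(at)f(t)} = F(s-a)
L{sin(2t)} = 2/(s²+4)
Shift: 2/((s-2)²+4)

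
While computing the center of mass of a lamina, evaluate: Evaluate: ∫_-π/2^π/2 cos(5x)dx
Antiderivative: sin(5x)/5
Evaluate at bounds: [sin(5·π/2)/5] - [sin(5·-π/2)/5]
= ((1) - (-1))/5 = 2/5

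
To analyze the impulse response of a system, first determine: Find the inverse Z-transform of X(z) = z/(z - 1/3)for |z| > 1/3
Standard pair: z/(z-a) <-> a^n*u[n] for causal signals
With a=1/3: x[n]=(1/3)^n*u[n]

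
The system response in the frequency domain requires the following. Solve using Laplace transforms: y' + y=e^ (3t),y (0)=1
Take L: sY - 1 + Y = 1/(s-3)
Y(s + 1) = 1/(s-3) + 1
Y = 1/((s-3)(s + 1)) + 1/(s + 1)
Partial fractions: 1/((s-3)(s + 1)) = (1/4)/(s-3) - (1/4)/(s + 1)
So Y = (1/4)/(s-3) + (3/4)/(s + 1)
Inverse Laplace transform (L^(-1){1/(s-3)} = e^(3t), L^(-1){1/(s + 1)} = e^(-t)):

Answer: y(t) = (1/4)·e^(3t) + (3/4)·e^(-t)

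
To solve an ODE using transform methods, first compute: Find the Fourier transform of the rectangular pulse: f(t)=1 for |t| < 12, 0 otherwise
F(omega) = integral from -12 to 12 of e^(-j * omega * t) dt
= 2 * sin(12 * omega)/omega = 24 * sinc(12 * omega/pi)

Answer: 2 * sin(12 * omega)/omega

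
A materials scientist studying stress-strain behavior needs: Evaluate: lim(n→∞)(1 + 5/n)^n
This is the definition of e^5: lim(1+5/n)^n=e^5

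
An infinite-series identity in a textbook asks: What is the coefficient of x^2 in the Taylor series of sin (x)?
sin(x) has only odd powers. Coefficient of x^2 = 0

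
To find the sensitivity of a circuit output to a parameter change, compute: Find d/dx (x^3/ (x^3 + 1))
Quotient rule: (f/g)' = (f'g - fg')/g²
f = x^3, f' = 3x^2
g = x^3 + 1, g' = 3x^2

Answer: (3x^2·(x^3 + 1) - 3x^5)/(x^3 + 1)²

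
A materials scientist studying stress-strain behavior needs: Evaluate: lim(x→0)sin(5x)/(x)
L'Hôpital (0/0): lim 5cos(5x)/1 = 5/1

Answer: 5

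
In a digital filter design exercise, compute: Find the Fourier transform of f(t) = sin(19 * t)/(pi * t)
sin(W * t)/(pi * t) = (W/pi) * sinc(W * t/pi) is the impulse response of the ideal low-pass filter with cutoff W (here W = 19).
Its Fourier transform is a rectangular function:
F(omega) = 1 for |omega| < 19, 0 otherwise

Answer: rect(omega/38) [i.e., 1 for |omega| < 19, 0 otherwise]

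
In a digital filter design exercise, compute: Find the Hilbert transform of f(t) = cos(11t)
The Hilbert transform shifts each frequency component by -pi/2.
H{cos(wt)}=sin(wt)
With w=11: H{cos(11t)}=sin(11t)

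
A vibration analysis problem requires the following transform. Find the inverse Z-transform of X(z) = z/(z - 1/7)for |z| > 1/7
Standard pair: z/(z-a) <-> a^n * u[n] for causal signals
With a = 1/7: x[n] = (1/7)^n * u[n]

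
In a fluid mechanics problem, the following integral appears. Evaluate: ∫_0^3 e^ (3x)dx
Antiderivative: (1/3)e^(3x)
Evaluate: (1/3)(e^9-1)

Answer: (e^9-1)/3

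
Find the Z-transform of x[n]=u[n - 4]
Using the time-shift property: Z{u[n-4]}=z^(-4) * z/(z-1)
=z^(-3)/(z-1)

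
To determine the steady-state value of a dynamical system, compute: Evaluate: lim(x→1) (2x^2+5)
Polynomial is continuous, so substitute x = 1:
2·1^2 + 5 = 7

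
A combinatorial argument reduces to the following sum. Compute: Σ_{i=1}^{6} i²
Using formula: Σ i^2 = n(n+1)(2n+1)/6 = 6·7·13/6 = 91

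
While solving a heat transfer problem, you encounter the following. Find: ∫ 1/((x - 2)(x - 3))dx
Partial fractions: 1/((x-2)(x-3))=A/(x-2) + B/(x-3)
A=-1, B=1
∫ [-1· 1/(x-2) + 1· 1/(x-3)] dx
=(1)[ln|x-3| - ln|x-2|] + C

Answer: ln|(x-3)/(x-2)| + C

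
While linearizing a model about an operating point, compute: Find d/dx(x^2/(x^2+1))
Quotient rule: (f/g)' = (f'g - fg')/g²
f = x^2, f' = 2x
g = x^2+1, g' = 2x

Answer: (2x·(x^2+1)-2x^3)/(x^2+1)²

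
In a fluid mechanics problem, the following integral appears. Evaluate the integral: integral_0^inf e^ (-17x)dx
integral_0^inf e^(-17x) dx = [-1/17*e^(-17x)]_0^inf
= 0 - (-1/17) = 1/17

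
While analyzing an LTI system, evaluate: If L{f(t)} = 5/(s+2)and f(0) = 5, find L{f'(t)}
L{f'(t)} = s·F(s) - f(0) = 5s/(s + 2) - 5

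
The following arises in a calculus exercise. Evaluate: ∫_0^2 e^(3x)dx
Antiderivative: (1/3)e^(3x)
Evaluate: (1/3)(e^6-1)

Answer: (e^6-1)/3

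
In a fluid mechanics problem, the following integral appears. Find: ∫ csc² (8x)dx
Since d/dx[-cot(8x)] = 8csc²(8x), integral = -cot(8x)/8+C

Answer: (-1/8)cot(8x)+C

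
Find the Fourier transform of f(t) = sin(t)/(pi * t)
sin(W * t)/(pi * t)=(W/pi) * sinc(W * t/pi) is the impulse response of the ideal low-pass filter with cutoff W (here W=1).
Its Fourier transform is a rectangular function:
F(omega)=1 for |omega| < 1, 0 otherwise

Answer: rect(omega/2) [i.e., 1 for |omega| < 1, 0 otherwise]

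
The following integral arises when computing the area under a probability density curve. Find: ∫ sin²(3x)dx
Using identity sin²(u)=(1 - cos(2u))/2:
∫ (1 - cos(6x))/2 dx=x/2 - sin(6x)/12+C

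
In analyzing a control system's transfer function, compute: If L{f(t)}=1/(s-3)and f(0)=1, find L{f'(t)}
L{f'(t)}=s·F(s) - f(0)=s/(s-3)-1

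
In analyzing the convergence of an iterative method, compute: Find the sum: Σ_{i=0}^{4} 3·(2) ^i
Geometric series: S = a(1 - r^n)/(1 - r)
a = 3, r = 2, n = 5
S = 3(1-32)/-1 = 93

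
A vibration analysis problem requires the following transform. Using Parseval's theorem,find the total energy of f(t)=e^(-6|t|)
Parseval's theorem: E=integral |f(t)|^2 dt=(1/2pi) integral |F(omega)|^2 domega
E=integral_{-inf}^{inf} e^(-12|t|) dt=2 * integral_0^inf e^(-12t) dt=2/(2 * 6)=1/6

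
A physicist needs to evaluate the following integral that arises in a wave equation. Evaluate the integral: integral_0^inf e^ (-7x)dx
integral_0^inf e^(-7x) dx = [-1/7*e^(-7x)]_0^inf
= 0 - (-1/7) = 1/7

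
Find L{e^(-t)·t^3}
First shifting: L{e^(at)f(t)} = F(s-a)
L{t^3} = 6/s^4
Shift s → s+1: 6/(s+1)^4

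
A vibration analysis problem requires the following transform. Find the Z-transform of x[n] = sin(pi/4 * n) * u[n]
Z{sin(w0*n)*u[n]} = z*sin(w0)/(z^2-2z*cos(w0)+1)
With w0 = pi/4: X(z) = z*sin(pi/4)/(z^2-2z*cos(pi/4)+1)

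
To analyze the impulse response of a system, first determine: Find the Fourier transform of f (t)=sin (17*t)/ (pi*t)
sin(W * t)/(pi * t)=(W/pi) * sinc(W * t/pi) is the impulse response of the ideal low-pass filter with cutoff W (here W=17).
Its Fourier transform is a rectangular function:
F(omega)=1 for |omega| < 17, 0 otherwise

Answer: rect(omega/34) [i.e., 1 for |omega| < 17, 0 otherwise]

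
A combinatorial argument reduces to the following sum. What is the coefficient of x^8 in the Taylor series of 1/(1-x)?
1/(1-x) = Σ x^n for |x|<1
All coefficients are 1

Answer: 1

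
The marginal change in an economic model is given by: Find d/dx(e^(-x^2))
Chain rule: d/dx[e^u]=e^u · u' where u=-x^2
u'=-2x

Answer: -2x·e^(-x^2)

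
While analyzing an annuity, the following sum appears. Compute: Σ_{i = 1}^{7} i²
Using formula: Σ i^2 = n(n+1)(2n+1)/6 = 7·8·15/6 = 140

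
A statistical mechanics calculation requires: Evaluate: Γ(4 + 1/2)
Γ(n+1/2)=(2n)!√π/(4^n·n!)
=40320√π/(256·24)=(105/16)·√π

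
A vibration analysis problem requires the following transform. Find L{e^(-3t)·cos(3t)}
First shifting: L{e^(at)f(t)}=F(s-a)
L{cos(3t)}=s/(s²+9)
Shift: (s+3)/((s+3)²+9)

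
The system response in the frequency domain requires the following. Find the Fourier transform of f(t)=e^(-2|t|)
Using the standard pair: F{e^(-a|t|)} = 2a/(a^2 + omega^2)
With a = 2: F(omega) = 4/(4 + omega^2)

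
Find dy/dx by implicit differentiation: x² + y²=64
Differentiate both sides: 2x + 2y·(dy/dx)=0
Solve: dy/dx=-2x/(2y)=-x/y

Answer: dy/dx=-x/y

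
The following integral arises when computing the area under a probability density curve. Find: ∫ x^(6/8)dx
Power rule: ∫ x^(3/4) dx = x^(7/4)/(7/4) + C

Answer: (4/7)·x^(7/4) + C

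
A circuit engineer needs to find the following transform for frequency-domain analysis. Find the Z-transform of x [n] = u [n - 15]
Using the time-shift property: Z{u[n-15]}=z^(-15) * z/(z-1)
=z^(-14)/(z-1)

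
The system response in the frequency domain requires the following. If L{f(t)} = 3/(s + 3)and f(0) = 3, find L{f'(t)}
L{f'(t)}=s·F(s) - f(0)=3s/(s + 3) - 3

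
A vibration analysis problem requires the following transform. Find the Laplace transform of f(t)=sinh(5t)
L{sinh(at)} = a/(s²-a²)
L{sinh(5t)} = 5/(s²-25)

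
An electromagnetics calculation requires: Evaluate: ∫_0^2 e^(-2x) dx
Antiderivative: (1/(-2))e^(-2x)
Evaluate: (1/(-2))(e^-4 - 1)

Answer: (e^-4 - 1)/(-2)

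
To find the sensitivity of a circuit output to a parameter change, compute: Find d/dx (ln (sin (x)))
Chain rule: d/dx[ln(u)] = u'/u where u = sin(x)
u' = cos(x)

Answer: (cos(x))/(sin(x))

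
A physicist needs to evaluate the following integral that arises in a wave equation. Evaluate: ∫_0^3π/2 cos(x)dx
Antiderivative: sin(x)
Evaluate at bounds: [sin(1·3π/2)/1] - [sin(1·0)/1]
=((-1) - (0))/1=-1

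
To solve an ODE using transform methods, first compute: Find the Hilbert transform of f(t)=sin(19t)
The Hilbert transform shifts each frequency component by -pi/2.
H{sin(wt)} = -cos(wt)
With w = 19: H{sin(19t)} = -cos(19t)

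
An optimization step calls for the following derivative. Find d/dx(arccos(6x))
d/dx[arccos(u)] = -u'/√(1-u²), u = 6x, u' = 6

Answer: -6/√(1 - 36x²)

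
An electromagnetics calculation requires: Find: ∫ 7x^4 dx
Using power rule: ∫ 7x^4 dx=7/5 x^5+C=(7/5)x^5+C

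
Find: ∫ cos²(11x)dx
Using identity cos²(u)=(1 + cos(2u))/2:
∫ (1 + cos(22x))/2 dx=x/2 + sin(22x)/44 + C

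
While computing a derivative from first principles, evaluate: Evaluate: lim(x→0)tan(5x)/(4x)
tan(u) ≈ u for small u:
tan(5x)/(4x) ≈ 5x/(4x)=5/4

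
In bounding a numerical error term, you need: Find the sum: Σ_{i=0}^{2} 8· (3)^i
Geometric series: S = a(1 - r^n)/(1 - r)
a = 8, r = 3, n = 3
S = 8(1 - 27)/-2 = 104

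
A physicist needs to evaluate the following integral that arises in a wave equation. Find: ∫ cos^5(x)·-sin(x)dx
Let u=cos(x), du=-sin(x) dx
∫ u^5 du=u^6/6 + C

Answer: cos^6(x)/6 + C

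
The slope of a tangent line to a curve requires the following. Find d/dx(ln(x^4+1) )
Chain rule: d/dx[ln(u)]=u'/u where u=x^4+1
u'=4x^3

Answer: (4x^3)/(x^4+1)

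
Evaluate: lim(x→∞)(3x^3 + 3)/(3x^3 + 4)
Divide numerator and denominator by x^3:
lim (3 + 3/x^3)/(3 + 4/x^3)=1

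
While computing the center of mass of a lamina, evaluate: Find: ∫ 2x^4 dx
Using power rule: ∫ 2x^4 dx = 2/5 x^5+C = (2/5)x^5+C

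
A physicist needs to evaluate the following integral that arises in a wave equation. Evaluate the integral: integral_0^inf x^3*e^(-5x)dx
This is a Gamma integral. Substitute u=5x (du=5 dx):
integral_0^inf x^3*e^(-5x) dx=(1/5^4) integral_0^inf u^3*e^(-u) du
=Gamma(4)/5^4=3!/5^4=6/625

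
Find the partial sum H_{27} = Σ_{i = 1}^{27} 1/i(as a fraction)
H_27 = 1+1/2+1/3+...+1/27
= 312536252003/80313433200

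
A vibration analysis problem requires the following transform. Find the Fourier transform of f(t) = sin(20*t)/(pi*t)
sin(W * t)/(pi * t)=(W/pi) * sinc(W * t/pi) is the impulse response of the ideal low-pass filter with cutoff W (here W=20).
Its Fourier transform is a rectangular function:
F(omega)=1 for |omega| < 20, 0 otherwise

Answer: rect(omega/40) [i.e., 1 for |omega| < 20, 0 otherwise]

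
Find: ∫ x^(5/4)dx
Power rule: ∫ x^(5/4) dx = x^(9/4)/(9/4) + C

Answer: (4/9)·x^(9/4) + C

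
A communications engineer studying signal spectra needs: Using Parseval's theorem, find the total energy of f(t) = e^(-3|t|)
Parseval's theorem: E = integral |f(t)|^2 dt = (1/2pi) integral |F(omega)|^2 domega
E = integral_{-inf}^{inf} e^(-6|t|) dt = 2 * integral_0^inf e^(-6t) dt = 2/(2 * 3) = 1/3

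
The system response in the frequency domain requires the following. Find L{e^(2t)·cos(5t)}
First shifting: L{e^(at)f(t)}=F(s-a)
L{cos(5t)}=s/(s²+25)
Shift: (s-2)/((s-2)²+25)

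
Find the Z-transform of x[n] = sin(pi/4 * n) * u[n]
Z{sin(w0*n)*u[n]} = z*sin(w0)/(z^2-2z*cos(w0)+1)
With w0 = pi/4: X(z) = z*sin(pi/4)/(z^2-2z*cos(pi/4)+1)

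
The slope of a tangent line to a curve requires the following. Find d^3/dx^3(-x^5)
Apply power rule 3 times:
d^1: -5x^4
d^2: -20x^3
d^3: -60x^2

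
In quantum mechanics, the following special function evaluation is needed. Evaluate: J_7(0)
J_n(0) = 0 for all n > 0 (Bessel function of first kind)
J_7(0) = 0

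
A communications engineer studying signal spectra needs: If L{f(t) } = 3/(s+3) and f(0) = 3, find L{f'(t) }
L{f'(t)}=s·F(s) - f(0)=3s/(s + 3) - 3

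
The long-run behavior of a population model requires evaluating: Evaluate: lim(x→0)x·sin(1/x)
Squeeze theorem: -|x| ≤ x·sin(1/x) ≤ |x|
Since x → 0 as x → 0, by squeeze theorem the limit is 0

Answer: 0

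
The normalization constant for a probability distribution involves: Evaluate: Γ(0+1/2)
Γ(1/2)=√π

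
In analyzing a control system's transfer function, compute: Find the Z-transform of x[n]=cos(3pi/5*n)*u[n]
Z{cos(w0 * n) * u[n]} = z(z - cos(w0))/(z^2 - 2z * cos(w0) + 1)
With w0 = 3pi/5: X(z) = z(z - cos(3pi/5))/(z^2 - 2z * cos(3pi/5) + 1)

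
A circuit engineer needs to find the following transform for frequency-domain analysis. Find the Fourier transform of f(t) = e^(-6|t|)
Using the standard pair: F{e^(-a|t|)} = 2a/(a^2 + omega^2)
With a = 6: F(omega) = 12/(36 + omega^2)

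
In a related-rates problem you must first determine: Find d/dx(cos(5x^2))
Chain rule: d/dx[cos(u)]=-sin(u)·u' where u=5x^2
u'=10x

Answer: -10x·sin(5x^2)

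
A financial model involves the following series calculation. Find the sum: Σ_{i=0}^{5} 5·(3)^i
Geometric series: S=a(1 - r^n)/(1 - r)
a=5, r=3, n=6
S=5(1 - 729)/-2=1820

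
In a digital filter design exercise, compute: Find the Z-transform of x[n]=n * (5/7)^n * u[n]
Using the property Z{n*a^n*u[n]} = az/(z-a)^2
With a = 5/7: X(z) = (5/7)z/(z - 5/7)^2, |z| > 5/7

Answer: (5/7)z/(z - 5/7)^2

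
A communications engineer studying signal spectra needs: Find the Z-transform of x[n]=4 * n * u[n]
Z{n * u[n]} = z/(z-1)^2
By linearity: Z{4 * n * u[n]} = 4z/(z-1)^2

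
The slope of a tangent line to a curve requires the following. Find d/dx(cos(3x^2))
Chain rule: d/dx[cos(u)]=-sin(u)·u' where u=3x^2
u'=6x

Answer: -6x·sin(3x^2)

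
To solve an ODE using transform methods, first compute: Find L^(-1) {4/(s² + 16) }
L^(-1){w/(s² + w²)} = sin(wt)
Here w = 4

Answer: sin(4t)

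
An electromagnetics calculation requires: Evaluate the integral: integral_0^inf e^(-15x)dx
integral_0^inf e^(-15x) dx = [-1/15 * e^(-15x)]_0^inf
= 0 - (-1/15) = 1/15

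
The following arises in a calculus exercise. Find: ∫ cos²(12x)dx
Using identity cos²(u) = (1 + cos(2u))/2:
∫ (1 + cos(24x))/2 dx = x/2 + sin(24x)/48 + C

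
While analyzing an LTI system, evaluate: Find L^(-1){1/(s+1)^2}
L^(-1){1/(s-a)^n}=t^(n-1)·e^(at)/(n-1)!
Here a=-1, n=2: t^1·e^(-t)/1

Answer: t·e^(-t)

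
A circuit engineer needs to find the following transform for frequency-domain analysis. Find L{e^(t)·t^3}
First shifting: L{e^(at)f(t)}=F(s-a)
L{t^3}=6/s^4
Shift s → s-1: 6/(s-1)^4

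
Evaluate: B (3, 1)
B(x,y)=Γ(x)Γ(y)/Γ(x + y)=(x-1)!(y-1)!/(x + y-1)!
B(3,1)=2!·0!/3!=1/3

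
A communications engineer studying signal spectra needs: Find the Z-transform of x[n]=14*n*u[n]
Z{n*u[n]} = z/(z-1)^2
By linearity: Z{14*n*u[n]} = 14z/(z-1)^2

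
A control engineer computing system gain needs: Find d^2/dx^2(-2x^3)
Apply power rule 2 times:
d^1: -6x^2
d^2: -12x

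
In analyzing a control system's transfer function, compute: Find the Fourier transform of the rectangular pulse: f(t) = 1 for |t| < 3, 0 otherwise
F(omega)=integral from -3 to 3 of e^(-j * omega * t) dt
=2 * sin(3 * omega)/omega=6 * sinc(3 * omega/pi)

Answer: 2 * sin(3 * omega)/omega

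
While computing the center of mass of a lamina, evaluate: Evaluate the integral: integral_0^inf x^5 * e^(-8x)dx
This is a Gamma integral. Substitute u=8x (du=8 dx):
integral_0^inf x^5 * e^(-8x) dx=(1/8^6) integral_0^inf u^5 * e^(-u) du
=Gamma(6)/8^6=5!/8^6=120/262144

Answer: 15/32768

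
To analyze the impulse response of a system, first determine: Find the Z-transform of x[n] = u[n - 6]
Using the time-shift property: Z{u[n-6]} = z^(-6)*z/(z-1)
= z^(-5)/(z-1)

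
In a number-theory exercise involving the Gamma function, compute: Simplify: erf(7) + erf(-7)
erf is odd: erf(-7)=-erf(7)
erf(7) + erf(-7)=erf(7) - erf(7)=0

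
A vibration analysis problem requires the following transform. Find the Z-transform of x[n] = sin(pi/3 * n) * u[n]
Z{sin(w0*n)*u[n]} = z*sin(w0)/(z^2-2z*cos(w0)+1)
With w0 = pi/3: X(z) = z*sin(pi/3)/(z^2-2z*cos(pi/3)+1)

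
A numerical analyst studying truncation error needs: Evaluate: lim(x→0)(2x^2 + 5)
Polynomial is continuous, so substitute x = 0:
2·0^2 + 5 = 5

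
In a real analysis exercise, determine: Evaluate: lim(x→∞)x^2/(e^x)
Apply L'Hôpital 2 times (∞/∞ each time):
Eventually get 2!/(e^x) → 0

Answer: 0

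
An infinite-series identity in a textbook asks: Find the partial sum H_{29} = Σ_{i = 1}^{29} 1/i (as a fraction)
H_29=1 + 1/2 + 1/3 + ... + 1/29
=9227046511387/2329089562800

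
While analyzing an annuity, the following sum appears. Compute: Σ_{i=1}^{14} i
Using formula: Σ i^1=n(n+1)/2=14·15/2=105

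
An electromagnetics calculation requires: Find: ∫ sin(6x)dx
Using substitution u = 6x: ∫ sin(u) du/6 = -cos(u)/6+C

Answer: (-1/6)cos(6x)+C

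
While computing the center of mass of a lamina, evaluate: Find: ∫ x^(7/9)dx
Power rule: ∫ x^(7/9) dx = x^(16/9)/(16/9) + C

Answer: (9/16)·x^(16/9) + C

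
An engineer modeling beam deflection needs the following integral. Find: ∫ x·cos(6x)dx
By parts: u = x, dv = cos(6x) dx
du = dx, v = sin(6x)/6
= x·sin(6x)/6+cos(6x)/6²+C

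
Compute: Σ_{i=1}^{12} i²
Using formula: Σ i^2=n(n+1)(2n+1)/6=12·13·25/6=650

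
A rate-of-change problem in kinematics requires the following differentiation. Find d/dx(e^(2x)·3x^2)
Product rule: (fg)' = f'g + fg'
f = e^(2x), f' = 2·e^(2x)
g = 3x^2, g' = 6x

Answer: 6·e^(2x)·x^2 + 6·e^(2x)·x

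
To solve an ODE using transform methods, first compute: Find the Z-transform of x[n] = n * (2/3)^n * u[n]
Using the property Z{n * a^n * u[n]}=az/(z-a)^2
With a=2/3: X(z)=(2/3)z/(z - 2/3)^2, |z| > 2/3

Answer: (2/3)z/(z - 2/3)^2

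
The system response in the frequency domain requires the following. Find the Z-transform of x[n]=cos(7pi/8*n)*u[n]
Z{cos(w0*n)*u[n]} = z(z - cos(w0))/(z^2 - 2z*cos(w0) + 1)
With w0 = 7pi/8: X(z) = z(z - cos(7pi/8))/(z^2 - 2z*cos(7pi/8) + 1)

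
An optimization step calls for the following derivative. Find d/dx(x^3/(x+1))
Quotient rule: (f/g)' = (f'g - fg')/g²
f = x^3, f' = 3x^2
g = x + 1, g' = 1

Answer: (3x^2·(x + 1) - x^3)/(x + 1)²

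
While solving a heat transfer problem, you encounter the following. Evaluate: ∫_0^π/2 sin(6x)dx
Antiderivative: -cos(6x)/6
Evaluate at bounds: [-cos(6·π/2)/6] - [-cos(6·0)/6]
= (-(-1) + (1))/6 = 1/3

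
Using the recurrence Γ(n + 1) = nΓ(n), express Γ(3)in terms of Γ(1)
Γ(3)=2Γ(2)=2·1Γ(1)=...=2!·Γ(1)=2·Γ(1)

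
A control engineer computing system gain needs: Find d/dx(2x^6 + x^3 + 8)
Power rule: d/dx(ax^n) = n·a·x^(n-1)
Term by term: 12·x^5 + 3·x^2

Answer: 12x^5 + 3x^2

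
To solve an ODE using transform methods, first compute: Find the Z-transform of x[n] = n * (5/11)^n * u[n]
Using the property Z{n*a^n*u[n]} = az/(z-a)^2
With a = 5/11: X(z) = (5/11)z/(z - 5/11)^2, |z| > 5/11

Answer: (5/11)z/(z - 5/11)^2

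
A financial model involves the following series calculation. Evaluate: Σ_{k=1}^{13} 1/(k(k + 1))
Partial fractions: 1/(k(k + 1)) = 1/k - 1/(k + 1)
Telescoping sum: 1(1 - 1/14) = 1·13/14

Answer: 13/14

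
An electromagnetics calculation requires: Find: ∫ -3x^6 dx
Using power rule: ∫ -3x^6 dx = -3/7 x^7 + C = (-3/7)x^7 + C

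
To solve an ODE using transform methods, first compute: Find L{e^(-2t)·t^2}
First shifting: L{e^(at)f(t)} = F(s-a)
L{t^2} = 2/s^3
Shift s → s+2: 2/(s+2)^3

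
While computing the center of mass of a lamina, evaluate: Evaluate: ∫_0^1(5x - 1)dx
Step 1: Find antiderivative F(x)=(5/2)x^2 - x
Step 2: F(1) - F(0)=3/2 - (0)=3/2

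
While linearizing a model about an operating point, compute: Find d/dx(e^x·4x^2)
Product rule: (fg)'=f'g + fg'
f=e^x, f'=e^x
g=4x^2, g'=8x

Answer: 4·e^x·x^2 + 8·e^x·x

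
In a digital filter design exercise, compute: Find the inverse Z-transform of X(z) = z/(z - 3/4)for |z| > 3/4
Standard pair: z/(z-a) <-> a^n * u[n] for causal signals
With a=3/4: x[n]=(3/4)^n * u[n]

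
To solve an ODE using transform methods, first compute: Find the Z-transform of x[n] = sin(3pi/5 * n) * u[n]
Z{sin(w0 * n) * u[n]}=z * sin(w0)/(z^2-2z * cos(w0)+1)
With w0=3pi/5: X(z)=z * sin(3pi/5)/(z^2-2z * cos(3pi/5)+1)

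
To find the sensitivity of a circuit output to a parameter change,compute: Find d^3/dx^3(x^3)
Apply power rule 3 times:
d^1: 3x^2
d^2: 6x
d^3: 6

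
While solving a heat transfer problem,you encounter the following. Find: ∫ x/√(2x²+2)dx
Let u = 2x² + 2, du = 4x dx
∫ (1/4)·u^(-1/2) du = √u/2 + C

Answer: √(2x² + 2)/2 + C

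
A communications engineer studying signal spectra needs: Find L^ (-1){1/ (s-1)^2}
L^(-1){1/(s-a)^n}=t^(n-1)·e^(at)/(n-1)!
Here a=1, n=2: t^1·e^(t)/1

Answer: t·e^(t)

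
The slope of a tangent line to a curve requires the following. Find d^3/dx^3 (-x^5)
Apply power rule 3 times:
d^1: -5x^4
d^2: -20x^3
d^3: -60x^2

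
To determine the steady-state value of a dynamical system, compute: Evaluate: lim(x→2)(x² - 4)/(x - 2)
Factor: (x² - 4) = (x-2)(x+2)
Cancel (x-2): lim(x→2) (x+2) = 4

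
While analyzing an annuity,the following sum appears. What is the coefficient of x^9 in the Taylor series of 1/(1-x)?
1/(1-x)=Σ x^n for |x|<1
All coefficients are 1

Answer: 1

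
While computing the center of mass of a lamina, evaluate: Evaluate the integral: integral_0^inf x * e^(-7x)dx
This is a Gamma integral. Substitute u=7x (du=7 dx):
integral_0^inf x*e^(-7x) dx=(1/7^2) integral_0^inf u^1*e^(-u) du
=Gamma(2)/7^2=1!/7^2=1/49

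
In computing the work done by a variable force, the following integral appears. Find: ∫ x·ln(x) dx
By parts: u=ln(x), dv=x dx
du=1/x dx, v=x^2/2
=x^2·ln(x)/2 - ∫ x/2 dx
=x^2·ln(x)/2 - x^2/4+C

Answer: x^2(ln(x)/2-1/4)+C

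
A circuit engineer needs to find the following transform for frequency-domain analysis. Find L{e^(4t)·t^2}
First shifting: L{e^(at)f(t)} = F(s-a)
L{t^2} = 2/s^3
Shift s → s-4: 2/(s-4)^3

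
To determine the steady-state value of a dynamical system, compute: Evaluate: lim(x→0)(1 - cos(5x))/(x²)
Using 1-cos(u) ≈ u²/2 for small u:
(1-cos(5x)) ≈ (5x)²/2=25x²/2
So limit=25/(2·1)=25/2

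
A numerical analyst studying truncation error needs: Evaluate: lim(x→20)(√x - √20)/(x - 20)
Multiply by conjugate (√x + √20)/(√x + √20):
=(x - 20)/((x - 20)(√x + √20))=1/(√x + √20)
As x → 20: 1/(2√20)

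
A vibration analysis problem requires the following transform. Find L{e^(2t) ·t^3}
First shifting: L{e^(at)f(t)} = F(s-a)
L{t^3} = 6/s^4
Shift s → s-2: 6/(s-2)^4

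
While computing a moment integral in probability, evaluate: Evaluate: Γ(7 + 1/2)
Γ(n+1/2)=(2n)!√π/(4^n·n!)
=87178291200√π/(16384·5040)=(135135/128)·√π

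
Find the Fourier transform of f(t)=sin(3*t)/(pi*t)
sin(W * t)/(pi * t)=(W/pi) * sinc(W * t/pi) is the impulse response of the ideal low-pass filter with cutoff W (here W=3).
Its Fourier transform is a rectangular function:
F(omega)=1 for |omega| < 3, 0 otherwise

Answer: rect(omega/6) [i.e., 1 for |omega| < 3, 0 otherwise]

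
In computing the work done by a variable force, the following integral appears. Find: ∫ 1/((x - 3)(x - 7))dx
Partial fractions: 1/((x-3)(x-7))=A/(x-3)+B/(x-7)
A=-1/4, B=1/4
∫ [-1/4· 1/(x-3)+1/4· 1/(x-7)] dx
=(1/4)[ln|x-7| - ln|x-3|]+C

Answer: (1/4)·ln|(x-7)/(x-3)|+C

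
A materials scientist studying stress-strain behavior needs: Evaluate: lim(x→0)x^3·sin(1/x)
Squeeze theorem: -|x^3| ≤ x^3·sin(1/x) ≤ |x^3|
Since x^3 → 0 as x → 0, by squeeze theorem the limit is 0

Answer: 0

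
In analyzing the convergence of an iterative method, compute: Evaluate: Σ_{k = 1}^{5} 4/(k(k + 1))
Partial fractions: 4/(k(k+1))=4/k - 4/(k+1)
Telescoping sum: 4(1-1/6)=4·5/6

Answer: 10/3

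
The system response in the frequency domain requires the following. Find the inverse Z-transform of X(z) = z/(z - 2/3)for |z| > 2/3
Standard pair: z/(z-a) <-> a^n * u[n] for causal signals
With a=2/3: x[n]=(2/3)^n * u[n]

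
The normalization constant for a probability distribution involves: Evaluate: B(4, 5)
B(x,y) = Γ(x)Γ(y)/Γ(x+y) = (x-1)!(y-1)!/(x+y-1)!
B(4,5) = 3!·4!/8! = 1/280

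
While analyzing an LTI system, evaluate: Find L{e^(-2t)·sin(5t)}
First shifting: L{e^(at)f(t)} = F(s-a)
L{sin(5t)} = 5/(s² + 25)
Shift: 5/((s + 2)² + 25)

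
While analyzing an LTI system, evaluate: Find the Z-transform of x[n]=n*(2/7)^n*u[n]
Using the property Z{n*a^n*u[n]} = az/(z-a)^2
With a = 2/7: X(z) = (2/7)z/(z - 2/7)^2, |z| > 2/7

Answer: (2/7)z/(z - 2/7)^2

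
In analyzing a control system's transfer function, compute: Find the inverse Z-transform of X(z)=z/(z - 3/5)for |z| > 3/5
Standard pair: z/(z-a) <-> a^n * u[n] for causal signals
With a=3/5: x[n]=(3/5)^n * u[n]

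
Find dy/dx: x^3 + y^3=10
Differentiate: 3x^2+3y^2·(dy/dx)=0
dy/dx=-3x^2/(3y^2)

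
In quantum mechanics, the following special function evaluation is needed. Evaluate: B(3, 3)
B(x,y)=Γ(x)Γ(y)/Γ(x+y)=(x-1)!(y-1)!/(x+y-1)!
B(3,3)=2!·2!/5!=1/30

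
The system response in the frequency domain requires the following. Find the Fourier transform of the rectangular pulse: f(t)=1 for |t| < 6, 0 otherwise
F(omega)=integral from -6 to 6 of e^(-j * omega * t) dt
=2 * sin(6 * omega)/omega=12 * sinc(6 * omega/pi)

Answer: 2 * sin(6 * omega)/omega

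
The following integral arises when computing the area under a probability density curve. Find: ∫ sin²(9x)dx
Using identity sin²(u)=(1 - cos(2u))/2:
∫ (1 - cos(18x))/2 dx=x/2 - sin(18x)/36+C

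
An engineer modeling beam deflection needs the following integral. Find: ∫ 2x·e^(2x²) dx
Let u = 2x², du = 4x dx
∫ (1/2)e^u du = e^u/2 + C

Answer: e^(2x²)/2 + C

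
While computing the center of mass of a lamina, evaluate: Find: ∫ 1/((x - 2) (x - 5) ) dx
Partial fractions: 1/((x-2)(x-5))=A/(x-2)+B/(x-5)
A=-1/3, B=1/3
∫ [-1/3· 1/(x-2)+1/3· 1/(x-5)] dx
=(1/3)[ln|x-5| - ln|x-2|]+C

Answer: (1/3)·ln|(x-5)/(x-2)|+C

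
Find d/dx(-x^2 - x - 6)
Power rule: d/dx(ax^n)=n·a·x^(n-1)
Term by term: -2·x - 1

Answer: -2x - 1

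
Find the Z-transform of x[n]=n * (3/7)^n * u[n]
Using the property Z{n*a^n*u[n]} = az/(z-a)^2
With a = 3/7: X(z) = (3/7)z/(z - 3/7)^2, |z| > 3/7

Answer: (3/7)z/(z - 3/7)^2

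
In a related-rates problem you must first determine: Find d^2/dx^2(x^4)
Apply power rule 2 times:
d^1: 4x^3
d^2: 12x^2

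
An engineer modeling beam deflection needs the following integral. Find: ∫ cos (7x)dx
Using substitution u = 7x: ∫ cos(u) du/7 = sin(u)/7+C

Answer: (1/7)sin(7x)+C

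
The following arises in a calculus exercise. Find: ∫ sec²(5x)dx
Since d/dx[tan(5x)] = 5sec²(5x), integral = tan(5x)/5 + C

Answer: (1/5)tan(5x) + C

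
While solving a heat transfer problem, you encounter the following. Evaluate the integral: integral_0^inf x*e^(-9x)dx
This is a Gamma integral. Substitute u=9x (du=9 dx):
integral_0^inf x*e^(-9x) dx=(1/9^2) integral_0^inf u^1*e^(-u) du
=Gamma(2)/9^2=1!/9^2=1/81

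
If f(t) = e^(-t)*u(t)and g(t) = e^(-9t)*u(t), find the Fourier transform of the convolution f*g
By the convolution theorem: F{f*g}=F(omega)*G(omega)
F(omega)=1/(1+j*omega), G(omega)=1/(9+j*omega)
F{f*g}=1/((1+j*omega)(9+j*omega))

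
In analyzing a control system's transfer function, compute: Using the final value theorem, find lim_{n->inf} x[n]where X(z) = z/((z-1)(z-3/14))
Final value theorem: lim x[n] = lim_{z->1} (z-1)*X(z)
(z-1)*X(z) = z/(z-3/14)
As z->1: 1/(1-3/14) = 1/(11/14) = 14/11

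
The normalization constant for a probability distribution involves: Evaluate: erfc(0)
erfc(x) = 1 - erf(x); erfc(0) = 1 - erf(0) = 1 - 0 = 1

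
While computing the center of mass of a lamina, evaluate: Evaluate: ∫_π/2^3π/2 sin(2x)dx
Antiderivative: -cos(2x)/2
Evaluate at bounds: [-cos(2·3π/2)/2] - [-cos(2·π/2)/2]
= (-(-1) + (-1))/2 = 0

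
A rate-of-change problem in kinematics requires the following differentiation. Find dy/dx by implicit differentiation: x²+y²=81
Differentiate both sides: 2x + 2y·(dy/dx) = 0
Solve: dy/dx = -2x/(2y) = -x/y

Answer: dy/dx = -x/y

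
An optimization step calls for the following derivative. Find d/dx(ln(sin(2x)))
Chain rule: d/dx[ln(u)] = u'/u where u = sin(2x)
u' = 2cos(2x)

Answer: (2cos(2x))/(sin(2x))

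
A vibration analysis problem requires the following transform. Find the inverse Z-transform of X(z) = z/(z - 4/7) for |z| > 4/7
Standard pair: z/(z-a) <-> a^n * u[n] for causal signals
With a = 4/7: x[n] = (4/7)^n * u[n]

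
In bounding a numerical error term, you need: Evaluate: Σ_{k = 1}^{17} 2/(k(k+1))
Partial fractions: 2/(k(k+1))=2/k - 2/(k+1)
Telescoping sum: 2(1-1/18)=2·17/18

Answer: 17/9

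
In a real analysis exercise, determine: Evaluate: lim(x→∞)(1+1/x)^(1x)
Rewrite as [(1 + 1/x)^x]^1.
lim(1 + 1/x)^x = e^1, so limit = (e^1)^1 = e^1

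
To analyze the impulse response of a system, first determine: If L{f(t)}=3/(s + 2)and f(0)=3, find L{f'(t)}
L{f'(t)} = s·F(s) - f(0) = 3s/(s+2)-3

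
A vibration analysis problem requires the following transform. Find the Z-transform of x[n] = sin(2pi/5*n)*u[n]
Z{sin(w0*n)*u[n]}=z*sin(w0)/(z^2-2z*cos(w0)+1)
With w0=2pi/5: X(z)=z*sin(2pi/5)/(z^2-2z*cos(2pi/5)+1)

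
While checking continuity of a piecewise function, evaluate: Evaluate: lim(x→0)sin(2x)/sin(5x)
sin(u) ≈ u for small u:
sin(2x)/sin(5x) ≈ 2x/(5x)=2/5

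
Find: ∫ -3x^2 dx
Using power rule: ∫ -3x^2 dx = -3/3 x^3 + C = -x^3 + C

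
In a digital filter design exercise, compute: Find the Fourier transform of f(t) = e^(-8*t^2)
The Fourier transform of a Gaussian e^(-a*t^2) is sqrt(pi/a)*e^(-omega^2/(4a)).
With a = 8: F(omega) = sqrt(pi/8)*e^(-omega^2/32)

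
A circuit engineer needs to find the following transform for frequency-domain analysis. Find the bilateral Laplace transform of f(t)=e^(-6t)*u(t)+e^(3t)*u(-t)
For e^(-6t)*u(t): L=1/(s + 6), Re(s) > -6
For e^(3t)*u(-t): L=-1/(s-3), Re(s) < 3
Combined: F(s)=1/(s + 6) - 1/(s-3), -6 < Re(s) < 3

Answer: 1/(s + 6) - 1/(s-3), ROC: -6 < Re(s) < 3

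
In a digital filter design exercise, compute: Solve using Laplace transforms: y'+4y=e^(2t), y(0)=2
Take L: sY - 2 + 4Y=1/(s-2)
Y(s + 4)=1/(s-2) + 2
Y=1/((s-2)(s + 4)) + 2/(s + 4)
Partial fractions: 1/((s-2)(s + 4))=(1/6)/(s-2) - (1/6)/(s + 4)
So Y=(1/6)/(s-2) + (11/6)/(s + 4)
Inverse Laplace transform (L^(-1){1/(s-2)}=e^(2t), L^(-1){1/(s + 4)}=e^(-4t)):

Answer: y(t)=(1/6)·e^(2t) + (11/6)·e^(-4t)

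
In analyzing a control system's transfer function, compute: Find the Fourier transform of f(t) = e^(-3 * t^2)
The Fourier transform of a Gaussian e^(-a*t^2) is sqrt(pi/a)*e^(-omega^2/(4a)).
With a=3: F(omega)=sqrt(pi/3)*e^(-omega^2/12)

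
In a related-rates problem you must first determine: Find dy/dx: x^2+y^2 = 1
Differentiate: 2x+2y·(dy/dx)=0
dy/dx=-2x/(2y)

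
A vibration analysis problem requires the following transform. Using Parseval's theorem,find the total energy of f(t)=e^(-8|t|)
Parseval's theorem: E=integral |f(t)|^2 dt=(1/2pi) integral |F(omega)|^2 domega
E=integral_{-inf}^{inf} e^(-16|t|) dt=2*integral_0^inf e^(-16t) dt=2/(2*8)=1/8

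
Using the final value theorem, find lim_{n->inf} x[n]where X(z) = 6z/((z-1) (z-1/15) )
Final value theorem: lim x[n] = lim_{z->1} (z-1) * X(z)
(z-1) * X(z) = 6z/(z-1/15)
As z->1: 6/(1 - 1/15) = 6/(14/15) = 45/7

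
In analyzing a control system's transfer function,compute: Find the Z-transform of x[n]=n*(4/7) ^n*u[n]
Using the property Z{n * a^n * u[n]}=az/(z-a)^2
With a=4/7: X(z)=(4/7)z/(z - 4/7)^2, |z| > 4/7

Answer: (4/7)z/(z - 4/7)^2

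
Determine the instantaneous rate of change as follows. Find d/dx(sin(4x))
Chain rule: d/dx[sin(u)] = cos(u)·u' where u = 4x
u' = 4

Answer: 4·cos(4x)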